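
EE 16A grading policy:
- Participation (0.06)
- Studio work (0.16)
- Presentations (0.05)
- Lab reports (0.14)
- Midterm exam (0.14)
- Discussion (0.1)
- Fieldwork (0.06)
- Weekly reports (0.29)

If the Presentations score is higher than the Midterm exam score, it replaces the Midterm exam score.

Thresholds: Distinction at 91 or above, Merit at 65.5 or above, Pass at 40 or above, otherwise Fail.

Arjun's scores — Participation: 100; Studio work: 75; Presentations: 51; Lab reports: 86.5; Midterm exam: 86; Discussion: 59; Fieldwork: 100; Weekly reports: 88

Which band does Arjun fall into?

Merit

Presentations (51) ≤ Midterm exam (86), so Midterm exam stays at 86.
Weighted total:
  Participation 100 × 0.06 = 6
  Studio work 75 × 0.16 = 12
  Presentations 51 × 0.05 = 2.55
  Lab reports 86.5 × 0.14 = 12.11
  Midterm exam 86 × 0.14 = 12.04
  Discussion 59 × 0.1 = 5.9
  Fieldwork 100 × 0.06 = 6
  Weekly reports 88 × 0.29 = 25.52
Sum = 82.12
82.12 is ≥ 65.5 and < 91 → Merit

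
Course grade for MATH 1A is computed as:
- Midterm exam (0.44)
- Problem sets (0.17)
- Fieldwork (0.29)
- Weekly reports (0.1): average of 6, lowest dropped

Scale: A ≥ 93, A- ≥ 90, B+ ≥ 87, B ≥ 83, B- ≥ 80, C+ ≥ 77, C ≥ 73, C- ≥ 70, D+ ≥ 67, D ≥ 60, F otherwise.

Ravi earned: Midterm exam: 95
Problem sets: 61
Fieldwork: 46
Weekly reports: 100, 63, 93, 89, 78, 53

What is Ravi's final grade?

C

Weekly reports: drop 53 → average of remaining 5 = 423/5 = 84.6
Weighted total:
  Midterm exam 95 × 0.44 = 41.8
  Problem sets 61 × 0.17 = 10.37
  Fieldwork 46 × 0.29 = 13.34
  Weekly reports 84.6 × 0.1 = 8.46
Sum = 73.97
73.97 is ≥ 73 and < 77 → C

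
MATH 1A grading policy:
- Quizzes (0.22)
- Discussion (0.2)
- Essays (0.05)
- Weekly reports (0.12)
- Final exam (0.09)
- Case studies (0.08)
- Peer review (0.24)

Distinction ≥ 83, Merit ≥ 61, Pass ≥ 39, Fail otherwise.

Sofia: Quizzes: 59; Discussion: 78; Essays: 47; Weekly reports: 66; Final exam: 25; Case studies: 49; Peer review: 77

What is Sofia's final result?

Merit

Weighted total:
  Quizzes 59 × 0.22 = 12.98
  Discussion 78 × 0.2 = 15.6
  Essays 47 × 0.05 = 2.35
  Weekly reports 66 × 0.12 = 7.92
  Final exam 25 × 0.09 = 2.25
  Case studies 49 × 0.08 = 3.92
  Peer review 77 × 0.24 = 18.48
Sum = 63.5
63.5 is ≥ 61 and < 83 → Merit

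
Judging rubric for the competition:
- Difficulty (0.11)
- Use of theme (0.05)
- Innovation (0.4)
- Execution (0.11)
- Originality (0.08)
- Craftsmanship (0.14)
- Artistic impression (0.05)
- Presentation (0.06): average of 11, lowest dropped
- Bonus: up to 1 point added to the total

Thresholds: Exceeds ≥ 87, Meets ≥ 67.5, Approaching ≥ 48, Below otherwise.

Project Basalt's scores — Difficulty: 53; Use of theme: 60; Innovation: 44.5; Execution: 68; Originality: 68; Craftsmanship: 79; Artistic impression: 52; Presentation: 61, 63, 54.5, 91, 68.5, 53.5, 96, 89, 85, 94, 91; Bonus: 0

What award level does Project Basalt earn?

Presentation: drop 53.5 → average of remaining 10 = 793/10 = 79.3
Weighted total:
  Difficulty 53 × 0.11 = 5.83
  Use of theme 60 × 0.05 = 3
  Innovation 44.5 × 0.4 = 17.8
  Execution 68 × 0.11 = 7.48
  Originality 68 × 0.08 = 5.44
  Craftsmanship 79 × 0.14 = 11.06
  Artistic impression 52 × 0.05 = 2.6
  Presentation 79.3 × 0.06 = 4.758
Sum = 57.968
Bonus: 57.968 + 0 = 57.968
57.968 is ≥ 48 and < 67.5 → Approaching

Approaching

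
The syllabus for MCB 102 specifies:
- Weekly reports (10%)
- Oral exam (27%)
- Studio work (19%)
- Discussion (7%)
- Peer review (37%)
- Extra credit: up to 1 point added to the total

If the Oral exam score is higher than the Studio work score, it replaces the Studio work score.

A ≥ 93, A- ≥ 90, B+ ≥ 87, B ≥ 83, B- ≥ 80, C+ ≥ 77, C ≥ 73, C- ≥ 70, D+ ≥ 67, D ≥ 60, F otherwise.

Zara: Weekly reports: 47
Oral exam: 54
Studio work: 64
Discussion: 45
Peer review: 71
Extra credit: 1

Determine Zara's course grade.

Oral exam (54) ≤ Studio work (64), so Studio work stays at 64.
Weighted total:
  Weekly reports 47 × 0.1 = 4.7
  Oral exam 54 × 0.27 = 14.58
  Studio work 64 × 0.19 = 12.16
  Discussion 45 × 0.07 = 3.15
  Peer review 71 × 0.37 = 26.27
Sum = 60.86
Extra credit: 60.86 + 1 = 61.86
61.86 is ≥ 60 and < 67 → D

D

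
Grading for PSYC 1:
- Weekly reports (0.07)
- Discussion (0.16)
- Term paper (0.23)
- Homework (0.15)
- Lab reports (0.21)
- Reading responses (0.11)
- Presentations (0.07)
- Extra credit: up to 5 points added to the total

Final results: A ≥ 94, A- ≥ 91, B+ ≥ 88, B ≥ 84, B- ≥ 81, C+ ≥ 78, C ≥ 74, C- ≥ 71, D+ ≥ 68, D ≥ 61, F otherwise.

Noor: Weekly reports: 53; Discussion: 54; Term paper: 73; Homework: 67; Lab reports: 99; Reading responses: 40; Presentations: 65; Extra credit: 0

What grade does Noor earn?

D+

Weighted total:
  Weekly reports 53 × 0.07 = 3.71
  Discussion 54 × 0.16 = 8.64
  Term paper 73 × 0.23 = 16.79
  Homework 67 × 0.15 = 10.05
  Lab reports 99 × 0.21 = 20.79
  Reading responses 40 × 0.11 = 4.4
  Presentations 65 × 0.07 = 4.55
Sum = 68.93
Extra credit: 68.93 + 0 = 68.93
68.93 is ≥ 68 and < 71 → D+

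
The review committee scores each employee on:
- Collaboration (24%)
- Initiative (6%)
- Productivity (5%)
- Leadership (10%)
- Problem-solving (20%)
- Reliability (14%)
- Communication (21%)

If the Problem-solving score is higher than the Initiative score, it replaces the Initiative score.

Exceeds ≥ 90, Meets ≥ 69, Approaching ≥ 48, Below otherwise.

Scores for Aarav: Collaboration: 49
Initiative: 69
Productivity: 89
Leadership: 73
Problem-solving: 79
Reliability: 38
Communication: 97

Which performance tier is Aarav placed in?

Meets

Problem-solving (79) > Initiative (69), so Initiative counts as 79.
Weighted total:
  Collaboration 49 × 0.24 = 11.76
  Initiative 79 × 0.06 = 4.74
  Productivity 89 × 0.05 = 4.45
  Leadership 73 × 0.1 = 7.3
  Problem-solving 79 × 0.2 = 15.8
  Reliability 38 × 0.14 = 5.32
  Communication 97 × 0.21 = 20.37
Sum = 69.74
69.74 is ≥ 69 and < 90 → Meets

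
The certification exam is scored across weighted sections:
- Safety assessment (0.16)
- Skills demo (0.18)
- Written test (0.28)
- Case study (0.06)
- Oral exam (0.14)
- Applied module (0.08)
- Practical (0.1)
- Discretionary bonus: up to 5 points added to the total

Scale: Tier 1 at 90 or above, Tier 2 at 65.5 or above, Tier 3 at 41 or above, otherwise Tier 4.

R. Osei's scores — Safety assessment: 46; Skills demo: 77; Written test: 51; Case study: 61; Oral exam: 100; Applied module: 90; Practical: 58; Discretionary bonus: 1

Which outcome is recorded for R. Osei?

Tier 2

Weighted total:
  Safety assessment 46 × 0.16 = 7.36
  Skills demo 77 × 0.18 = 13.86
  Written test 51 × 0.28 = 14.28
  Case study 61 × 0.06 = 3.66
  Oral exam 100 × 0.14 = 14
  Applied module 90 × 0.08 = 7.2
  Practical 58 × 0.1 = 5.8
Sum = 66.16
Discretionary bonus: 66.16 + 1 = 67.16
67.16 is ≥ 65.5 and < 90 → Tier 2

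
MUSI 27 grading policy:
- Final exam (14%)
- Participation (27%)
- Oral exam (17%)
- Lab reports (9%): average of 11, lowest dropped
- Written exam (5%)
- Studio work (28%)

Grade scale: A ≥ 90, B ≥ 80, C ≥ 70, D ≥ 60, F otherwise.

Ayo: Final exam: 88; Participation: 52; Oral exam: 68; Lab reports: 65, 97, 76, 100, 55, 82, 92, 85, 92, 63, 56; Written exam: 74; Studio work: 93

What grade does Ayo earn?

Lab reports: drop 55 → average of remaining 10 = 808/10 = 80.8
Weighted total:
  Final exam 88 × 0.14 = 12.32
  Participation 52 × 0.27 = 14.04
  Oral exam 68 × 0.17 = 11.56
  Lab reports 80.8 × 0.09 = 7.272
  Written exam 74 × 0.05 = 3.7
  Studio work 93 × 0.28 = 26.04
Sum = 74.932
74.932 is ≥ 70 and < 80 → C

C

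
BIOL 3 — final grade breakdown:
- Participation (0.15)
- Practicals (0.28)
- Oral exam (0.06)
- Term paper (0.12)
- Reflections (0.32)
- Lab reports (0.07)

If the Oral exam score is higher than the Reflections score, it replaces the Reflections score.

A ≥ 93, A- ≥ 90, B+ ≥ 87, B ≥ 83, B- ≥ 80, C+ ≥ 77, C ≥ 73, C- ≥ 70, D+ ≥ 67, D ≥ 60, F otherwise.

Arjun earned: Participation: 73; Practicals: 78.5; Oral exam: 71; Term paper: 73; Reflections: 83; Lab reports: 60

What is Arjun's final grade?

Oral exam (71) ≤ Reflections (83), so Reflections stays at 83.
Weighted total:
  Participation 73 × 0.15 = 10.95
  Practicals 78.5 × 0.28 = 21.98
  Oral exam 71 × 0.06 = 4.26
  Term paper 73 × 0.12 = 8.76
  Reflections 83 × 0.32 = 26.56
  Lab reports 60 × 0.07 = 4.2
Sum = 76.71
76.71 is ≥ 73 and < 77 → C

C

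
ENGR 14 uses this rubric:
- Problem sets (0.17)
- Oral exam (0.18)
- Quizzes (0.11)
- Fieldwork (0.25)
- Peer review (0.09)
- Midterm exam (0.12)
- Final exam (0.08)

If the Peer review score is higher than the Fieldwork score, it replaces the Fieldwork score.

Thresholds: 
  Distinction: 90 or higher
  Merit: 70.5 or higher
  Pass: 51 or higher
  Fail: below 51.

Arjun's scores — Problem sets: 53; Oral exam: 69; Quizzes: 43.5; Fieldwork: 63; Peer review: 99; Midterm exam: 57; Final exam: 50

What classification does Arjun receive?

Peer review (99) > Fieldwork (63), so Fieldwork counts as 99.
Weighted total:
  Problem sets 53 × 0.17 = 9.01
  Oral exam 69 × 0.18 = 12.42
  Quizzes 43.5 × 0.11 = 4.785
  Fieldwork 99 × 0.25 = 24.75
  Peer review 99 × 0.09 = 8.91
  Midterm exam 57 × 0.12 = 6.84
  Final exam 50 × 0.08 = 4
Sum = 70.715
70.715 is ≥ 70.5 and < 90 → Merit

Merit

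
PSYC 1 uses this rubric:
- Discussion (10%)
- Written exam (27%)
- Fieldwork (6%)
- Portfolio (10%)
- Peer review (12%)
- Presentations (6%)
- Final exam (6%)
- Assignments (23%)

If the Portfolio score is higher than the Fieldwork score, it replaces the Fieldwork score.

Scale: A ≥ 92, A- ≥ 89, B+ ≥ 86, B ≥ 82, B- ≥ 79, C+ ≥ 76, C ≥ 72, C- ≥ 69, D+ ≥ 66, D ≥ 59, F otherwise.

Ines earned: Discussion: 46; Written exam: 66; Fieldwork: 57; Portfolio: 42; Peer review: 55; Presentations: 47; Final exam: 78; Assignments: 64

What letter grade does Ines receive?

Portfolio (42) ≤ Fieldwork (57), so Fieldwork stays at 57.
Weighted total:
  Discussion 46 × 0.1 = 4.6
  Written exam 66 × 0.27 = 17.82
  Fieldwork 57 × 0.06 = 3.42
  Portfolio 42 × 0.1 = 4.2
  Peer review 55 × 0.12 = 6.6
  Presentations 47 × 0.06 = 2.82
  Final exam 78 × 0.06 = 4.68
  Assignments 64 × 0.23 = 14.72
Sum = 58.86
58.86 < 59 → F

F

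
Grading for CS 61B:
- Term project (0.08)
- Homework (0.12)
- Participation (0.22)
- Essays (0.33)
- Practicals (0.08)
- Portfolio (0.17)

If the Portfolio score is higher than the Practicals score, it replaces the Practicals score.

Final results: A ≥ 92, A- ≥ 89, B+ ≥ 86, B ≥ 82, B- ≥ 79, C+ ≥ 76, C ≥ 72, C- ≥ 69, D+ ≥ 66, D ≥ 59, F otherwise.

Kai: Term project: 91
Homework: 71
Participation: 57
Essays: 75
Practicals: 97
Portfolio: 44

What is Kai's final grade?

Portfolio (44) ≤ Practicals (97), so Practicals stays at 97.
Weighted total:
  Term project 91 × 0.08 = 7.28
  Homework 71 × 0.12 = 8.52
  Participation 57 × 0.22 = 12.54
  Essays 75 × 0.33 = 24.75
  Practicals 97 × 0.08 = 7.76
  Portfolio 44 × 0.17 = 7.48
Sum = 68.33
68.33 is ≥ 66 and < 69 → D+

D+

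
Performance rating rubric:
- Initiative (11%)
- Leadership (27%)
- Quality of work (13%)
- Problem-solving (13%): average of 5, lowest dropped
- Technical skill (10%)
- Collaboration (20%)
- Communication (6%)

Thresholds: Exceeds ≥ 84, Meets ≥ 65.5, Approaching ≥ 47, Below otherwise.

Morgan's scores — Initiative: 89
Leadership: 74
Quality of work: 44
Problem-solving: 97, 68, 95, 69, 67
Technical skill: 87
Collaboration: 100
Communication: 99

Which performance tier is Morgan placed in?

Meets

Problem-solving: drop 67 → average of remaining 4 = 329/4 = 82.25
Weighted total:
  Initiative 89 × 0.11 = 9.79
  Leadership 74 × 0.27 = 19.98
  Quality of work 44 × 0.13 = 5.72
  Problem-solving 82.25 × 0.13 = 10.6925
  Technical skill 87 × 0.1 = 8.7
  Collaboration 100 × 0.2 = 20
  Communication 99 × 0.06 = 5.94
Sum = 80.8225
80.8225 is ≥ 65.5 and < 84 → Meets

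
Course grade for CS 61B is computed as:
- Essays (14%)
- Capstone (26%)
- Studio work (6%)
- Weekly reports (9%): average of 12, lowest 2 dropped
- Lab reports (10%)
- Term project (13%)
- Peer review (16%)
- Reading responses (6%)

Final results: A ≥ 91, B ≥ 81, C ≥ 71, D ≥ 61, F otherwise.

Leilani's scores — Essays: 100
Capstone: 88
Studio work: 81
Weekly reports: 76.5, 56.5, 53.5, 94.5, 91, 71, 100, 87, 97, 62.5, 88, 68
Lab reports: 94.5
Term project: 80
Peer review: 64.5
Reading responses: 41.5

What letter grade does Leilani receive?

Weekly reports: drop 53.5, 56.5 → average of remaining 10 = 835.5/10 = 83.55
Weighted total:
  Essays 100 × 0.14 = 14
  Capstone 88 × 0.26 = 22.88
  Studio work 81 × 0.06 = 4.86
  Weekly reports 83.55 × 0.09 = 7.5195
  Lab reports 94.5 × 0.1 = 9.45
  Term project 80 × 0.13 = 10.4
  Peer review 64.5 × 0.16 = 10.32
  Reading responses 41.5 × 0.06 = 2.49
Sum = 81.9195
81.9195 is ≥ 81 and < 91 → B

B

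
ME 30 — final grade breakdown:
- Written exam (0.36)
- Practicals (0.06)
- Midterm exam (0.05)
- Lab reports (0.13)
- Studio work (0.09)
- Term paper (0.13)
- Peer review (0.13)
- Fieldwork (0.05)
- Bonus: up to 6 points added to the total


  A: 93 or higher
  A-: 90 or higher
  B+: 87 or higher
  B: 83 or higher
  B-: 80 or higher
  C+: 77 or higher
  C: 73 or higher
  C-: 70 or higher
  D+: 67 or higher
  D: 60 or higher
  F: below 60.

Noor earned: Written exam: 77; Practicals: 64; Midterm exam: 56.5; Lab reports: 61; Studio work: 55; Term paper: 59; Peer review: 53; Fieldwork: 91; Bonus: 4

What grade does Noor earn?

Weighted total:
  Written exam 77 × 0.36 = 27.72
  Practicals 64 × 0.06 = 3.84
  Midterm exam 56.5 × 0.05 = 2.825
  Lab reports 61 × 0.13 = 7.93
  Studio work 55 × 0.09 = 4.95
  Term paper 59 × 0.13 = 7.67
  Peer review 53 × 0.13 = 6.89
  Fieldwork 91 × 0.05 = 4.55
Sum = 66.375
Bonus: 66.375 + 4 = 70.375
70.375 is ≥ 70 and < 73 → C-

C-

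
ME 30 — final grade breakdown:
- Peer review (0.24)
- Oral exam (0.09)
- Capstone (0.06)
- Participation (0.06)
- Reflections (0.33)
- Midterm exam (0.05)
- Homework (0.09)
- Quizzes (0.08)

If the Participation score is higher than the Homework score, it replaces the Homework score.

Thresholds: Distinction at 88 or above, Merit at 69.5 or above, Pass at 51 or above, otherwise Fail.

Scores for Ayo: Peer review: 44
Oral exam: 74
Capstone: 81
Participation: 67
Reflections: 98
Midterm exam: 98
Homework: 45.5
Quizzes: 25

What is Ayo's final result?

Merit

Participation (67) > Homework (45.5), so Homework counts as 67.
Weighted total:
  Peer review 44 × 0.24 = 10.56
  Oral exam 74 × 0.09 = 6.66
  Capstone 81 × 0.06 = 4.86
  Participation 67 × 0.06 = 4.02
  Reflections 98 × 0.33 = 32.34
  Midterm exam 98 × 0.05 = 4.9
  Homework 67 × 0.09 = 6.03
  Quizzes 25 × 0.08 = 2
Sum = 71.37
71.37 is ≥ 69.5 and < 88 → Merit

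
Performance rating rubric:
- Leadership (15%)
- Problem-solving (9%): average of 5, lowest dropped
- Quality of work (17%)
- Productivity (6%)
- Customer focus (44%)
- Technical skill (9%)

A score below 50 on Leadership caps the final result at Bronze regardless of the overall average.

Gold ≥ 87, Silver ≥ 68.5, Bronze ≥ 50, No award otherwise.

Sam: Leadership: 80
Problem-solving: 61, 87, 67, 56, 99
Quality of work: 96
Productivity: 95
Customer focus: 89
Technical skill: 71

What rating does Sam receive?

Problem-solving: drop 56 → average of remaining 4 = 314/4 = 78.5
Leadership score 80 ≥ 50: minimum met.
Weighted total:
  Leadership 80 × 0.15 = 12
  Problem-solving 78.5 × 0.09 = 7.065
  Quality of work 96 × 0.17 = 16.32
  Productivity 95 × 0.06 = 5.7
  Customer focus 89 × 0.44 = 39.16
  Technical skill 71 × 0.09 = 6.39
Sum = 86.635
86.635 is ≥ 68.5 and < 87 → Silver

Silver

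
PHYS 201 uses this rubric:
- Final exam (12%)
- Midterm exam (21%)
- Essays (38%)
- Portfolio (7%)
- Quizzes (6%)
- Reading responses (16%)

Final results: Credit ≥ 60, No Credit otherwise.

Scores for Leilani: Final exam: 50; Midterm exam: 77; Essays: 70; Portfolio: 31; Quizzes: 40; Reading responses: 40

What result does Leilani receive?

Weighted total:
  Final exam 50 × 0.12 = 6
  Midterm exam 77 × 0.21 = 16.17
  Essays 70 × 0.38 = 26.6
  Portfolio 31 × 0.07 = 2.17
  Quizzes 40 × 0.06 = 2.4
  Reading responses 40 × 0.16 = 6.4
Sum = 59.74
59.74 < 60 → No Credit

No Credit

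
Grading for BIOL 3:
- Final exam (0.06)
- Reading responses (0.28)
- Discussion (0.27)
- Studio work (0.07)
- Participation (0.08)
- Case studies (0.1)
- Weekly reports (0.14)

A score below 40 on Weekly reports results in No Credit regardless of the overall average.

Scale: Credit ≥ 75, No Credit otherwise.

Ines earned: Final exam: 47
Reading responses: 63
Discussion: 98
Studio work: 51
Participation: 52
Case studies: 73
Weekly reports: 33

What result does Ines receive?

No Credit

Weekly reports score 33 < 40: minimum not met.
Weighted total:
  Final exam 47 × 0.06 = 2.82
  Reading responses 63 × 0.28 = 17.64
  Discussion 98 × 0.27 = 26.46
  Studio work 51 × 0.07 = 3.57
  Participation 52 × 0.08 = 4.16
  Case studies 73 × 0.1 = 7.3
  Weekly reports 33 × 0.14 = 4.62
Sum = 66.57
Because the Weekly reports minimum was not met, the result is No Credit.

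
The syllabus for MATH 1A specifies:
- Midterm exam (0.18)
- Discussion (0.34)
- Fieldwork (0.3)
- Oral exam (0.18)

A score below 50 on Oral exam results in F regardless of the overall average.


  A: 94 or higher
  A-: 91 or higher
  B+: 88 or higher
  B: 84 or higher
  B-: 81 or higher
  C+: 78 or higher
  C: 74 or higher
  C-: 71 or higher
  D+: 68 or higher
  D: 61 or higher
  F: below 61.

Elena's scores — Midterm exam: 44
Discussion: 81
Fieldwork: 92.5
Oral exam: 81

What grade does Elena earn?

C

Oral exam score 81 ≥ 50: minimum met.
Weighted total:
  Midterm exam 44 × 0.18 = 7.92
  Discussion 81 × 0.34 = 27.54
  Fieldwork 92.5 × 0.3 = 27.75
  Oral exam 81 × 0.18 = 14.58
Sum = 77.79
77.79 is ≥ 74 and < 78 → C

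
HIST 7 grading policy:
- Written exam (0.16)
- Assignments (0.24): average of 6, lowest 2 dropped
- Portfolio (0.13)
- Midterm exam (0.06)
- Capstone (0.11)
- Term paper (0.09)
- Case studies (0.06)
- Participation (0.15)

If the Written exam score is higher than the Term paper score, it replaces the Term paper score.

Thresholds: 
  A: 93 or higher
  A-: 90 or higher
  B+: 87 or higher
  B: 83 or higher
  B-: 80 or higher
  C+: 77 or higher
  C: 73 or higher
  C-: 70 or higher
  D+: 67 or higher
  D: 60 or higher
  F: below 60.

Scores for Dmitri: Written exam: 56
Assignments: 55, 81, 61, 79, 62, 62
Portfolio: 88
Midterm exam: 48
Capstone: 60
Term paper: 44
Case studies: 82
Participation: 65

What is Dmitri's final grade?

D

Assignments: drop 55, 61 → average of remaining 4 = 284/4 = 71
Written exam (56) > Term paper (44), so Term paper counts as 56.
Weighted total:
  Written exam 56 × 0.16 = 8.96
  Assignments 71 × 0.24 = 17.04
  Portfolio 88 × 0.13 = 11.44
  Midterm exam 48 × 0.06 = 2.88
  Capstone 60 × 0.11 = 6.6
  Term paper 56 × 0.09 = 5.04
  Case studies 82 × 0.06 = 4.92
  Participation 65 × 0.15 = 9.75
Sum = 66.63
66.63 is ≥ 60 and < 67 → D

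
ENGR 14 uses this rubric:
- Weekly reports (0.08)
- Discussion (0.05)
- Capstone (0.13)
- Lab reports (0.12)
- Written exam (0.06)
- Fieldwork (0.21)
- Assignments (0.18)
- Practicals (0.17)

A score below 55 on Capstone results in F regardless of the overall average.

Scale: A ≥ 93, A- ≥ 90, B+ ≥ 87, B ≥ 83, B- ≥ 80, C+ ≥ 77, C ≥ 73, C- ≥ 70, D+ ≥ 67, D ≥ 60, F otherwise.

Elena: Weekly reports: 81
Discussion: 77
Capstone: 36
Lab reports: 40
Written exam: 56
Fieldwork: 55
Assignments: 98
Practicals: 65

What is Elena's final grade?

Capstone score 36 < 55: minimum not met.
Weighted total:
  Weekly reports 81 × 0.08 = 6.48
  Discussion 77 × 0.05 = 3.85
  Capstone 36 × 0.13 = 4.68
  Lab reports 40 × 0.12 = 4.8
  Written exam 56 × 0.06 = 3.36
  Fieldwork 55 × 0.21 = 11.55
  Assignments 98 × 0.18 = 17.64
  Practicals 65 × 0.17 = 11.05
Sum = 63.41
Because the Capstone minimum was not met, the result is F.

F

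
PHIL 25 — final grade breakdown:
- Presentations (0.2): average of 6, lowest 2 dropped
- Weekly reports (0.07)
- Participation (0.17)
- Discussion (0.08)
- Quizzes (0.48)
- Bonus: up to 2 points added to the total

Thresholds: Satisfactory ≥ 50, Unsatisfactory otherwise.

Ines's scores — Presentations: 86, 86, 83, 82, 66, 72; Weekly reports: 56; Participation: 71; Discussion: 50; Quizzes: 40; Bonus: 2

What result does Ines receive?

Presentations: drop 66, 72 → average of remaining 4 = 337/4 = 84.25
Weighted total:
  Presentations 84.25 × 0.2 = 16.85
  Weekly reports 56 × 0.07 = 3.92
  Participation 71 × 0.17 = 12.07
  Discussion 50 × 0.08 = 4
  Quizzes 40 × 0.48 = 19.2
Sum = 56.04
Bonus: 56.04 + 2 = 58.04
58.04 ≥ 50 → Satisfactory

Satisfactory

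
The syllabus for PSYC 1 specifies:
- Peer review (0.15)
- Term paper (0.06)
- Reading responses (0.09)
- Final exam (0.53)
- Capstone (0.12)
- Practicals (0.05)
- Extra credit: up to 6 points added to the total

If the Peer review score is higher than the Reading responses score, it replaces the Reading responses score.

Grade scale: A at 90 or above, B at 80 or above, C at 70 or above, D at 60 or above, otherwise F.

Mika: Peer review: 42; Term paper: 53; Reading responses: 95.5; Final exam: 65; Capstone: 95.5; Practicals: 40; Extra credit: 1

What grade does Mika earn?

Peer review (42) ≤ Reading responses (95.5), so Reading responses stays at 95.5.
Weighted total:
  Peer review 42 × 0.15 = 6.3
  Term paper 53 × 0.06 = 3.18
  Reading responses 95.5 × 0.09 = 8.595
  Final exam 65 × 0.53 = 34.45
  Capstone 95.5 × 0.12 = 11.46
  Practicals 40 × 0.05 = 2
Sum = 65.985
Extra credit: 65.985 + 1 = 66.985
66.985 is ≥ 60 and < 70 → D

D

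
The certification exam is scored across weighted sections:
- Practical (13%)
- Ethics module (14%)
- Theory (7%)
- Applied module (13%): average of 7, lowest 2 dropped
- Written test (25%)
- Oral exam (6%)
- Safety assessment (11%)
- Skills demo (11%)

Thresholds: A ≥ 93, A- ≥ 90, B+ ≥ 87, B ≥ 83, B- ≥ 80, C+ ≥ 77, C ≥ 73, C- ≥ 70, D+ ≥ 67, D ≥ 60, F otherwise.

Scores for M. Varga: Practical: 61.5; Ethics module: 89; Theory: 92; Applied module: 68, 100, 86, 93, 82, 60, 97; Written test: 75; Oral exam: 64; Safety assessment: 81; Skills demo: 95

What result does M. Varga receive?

Applied module: drop 60, 68 → average of remaining 5 = 458/5 = 91.6
Weighted total:
  Practical 61.5 × 0.13 = 7.995
  Ethics module 89 × 0.14 = 12.46
  Theory 92 × 0.07 = 6.44
  Applied module 91.6 × 0.13 = 11.908
  Written test 75 × 0.25 = 18.75
  Oral exam 64 × 0.06 = 3.84
  Safety assessment 81 × 0.11 = 8.91
  Skills demo 95 × 0.11 = 10.45
Sum = 80.753
80.753 is ≥ 80 and < 83 → B-

B-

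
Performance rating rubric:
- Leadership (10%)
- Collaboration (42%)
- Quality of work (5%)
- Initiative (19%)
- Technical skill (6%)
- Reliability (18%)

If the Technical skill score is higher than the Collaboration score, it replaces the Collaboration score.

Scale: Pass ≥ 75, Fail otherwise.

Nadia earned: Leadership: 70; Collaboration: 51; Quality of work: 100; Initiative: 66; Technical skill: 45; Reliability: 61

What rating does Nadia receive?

Technical skill (45) ≤ Collaboration (51), so Collaboration stays at 51.
Weighted total:
  Leadership 70 × 0.1 = 7
  Collaboration 51 × 0.42 = 21.42
  Quality of work 100 × 0.05 = 5
  Initiative 66 × 0.19 = 12.54
  Technical skill 45 × 0.06 = 2.7
  Reliability 61 × 0.18 = 10.98
Sum = 59.64
59.64 < 75 → Fail

Fail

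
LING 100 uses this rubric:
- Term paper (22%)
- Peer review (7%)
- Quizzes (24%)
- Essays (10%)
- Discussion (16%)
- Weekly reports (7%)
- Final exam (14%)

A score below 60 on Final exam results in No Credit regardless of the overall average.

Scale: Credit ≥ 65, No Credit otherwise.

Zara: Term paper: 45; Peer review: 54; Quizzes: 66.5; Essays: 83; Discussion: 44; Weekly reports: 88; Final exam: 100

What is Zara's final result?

Credit

Final exam score 100 ≥ 60: minimum met.
Weighted total:
  Term paper 45 × 0.22 = 9.9
  Peer review 54 × 0.07 = 3.78
  Quizzes 66.5 × 0.24 = 15.96
  Essays 83 × 0.1 = 8.3
  Discussion 44 × 0.16 = 7.04
  Weekly reports 88 × 0.07 = 6.16
  Final exam 100 × 0.14 = 14
Sum = 65.14
65.14 ≥ 65 → Credit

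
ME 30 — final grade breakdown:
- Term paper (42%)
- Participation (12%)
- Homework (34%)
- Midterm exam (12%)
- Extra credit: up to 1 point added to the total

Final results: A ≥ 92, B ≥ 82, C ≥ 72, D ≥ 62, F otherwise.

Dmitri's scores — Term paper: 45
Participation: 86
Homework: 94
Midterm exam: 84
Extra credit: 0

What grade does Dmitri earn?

Weighted total:
  Term paper 45 × 0.42 = 18.9
  Participation 86 × 0.12 = 10.32
  Homework 94 × 0.34 = 31.96
  Midterm exam 84 × 0.12 = 10.08
Sum = 71.26
Extra credit: 71.26 + 0 = 71.26
71.26 is ≥ 62 and < 72 → D

D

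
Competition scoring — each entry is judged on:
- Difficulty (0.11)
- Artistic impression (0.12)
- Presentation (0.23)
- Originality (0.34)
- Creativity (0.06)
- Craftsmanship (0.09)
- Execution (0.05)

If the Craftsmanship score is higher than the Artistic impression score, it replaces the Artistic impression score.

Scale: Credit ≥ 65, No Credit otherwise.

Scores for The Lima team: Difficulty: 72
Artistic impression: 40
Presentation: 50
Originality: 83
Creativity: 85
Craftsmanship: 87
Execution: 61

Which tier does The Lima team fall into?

Craftsmanship (87) > Artistic impression (40), so Artistic impression counts as 87.
Weighted total:
  Difficulty 72 × 0.11 = 7.92
  Artistic impression 87 × 0.12 = 10.44
  Presentation 50 × 0.23 = 11.5
  Originality 83 × 0.34 = 28.22
  Creativity 85 × 0.06 = 5.1
  Craftsmanship 87 × 0.09 = 7.83
  Execution 61 × 0.05 = 3.05
Sum = 74.06
74.06 ≥ 65 → Credit

Credit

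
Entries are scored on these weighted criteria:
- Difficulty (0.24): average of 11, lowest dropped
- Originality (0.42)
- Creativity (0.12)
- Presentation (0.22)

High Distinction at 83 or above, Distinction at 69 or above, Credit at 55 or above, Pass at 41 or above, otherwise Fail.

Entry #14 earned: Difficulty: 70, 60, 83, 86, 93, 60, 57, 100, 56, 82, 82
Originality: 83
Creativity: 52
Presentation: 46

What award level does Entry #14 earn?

Difficulty: drop 56 → average of remaining 10 = 773/10 = 77.3
Weighted total:
  Difficulty 77.3 × 0.24 = 18.552
  Originality 83 × 0.42 = 34.86
  Creativity 52 × 0.12 = 6.24
  Presentation 46 × 0.22 = 10.12
Sum = 69.772
69.772 is ≥ 69 and < 83 → Distinction

Distinction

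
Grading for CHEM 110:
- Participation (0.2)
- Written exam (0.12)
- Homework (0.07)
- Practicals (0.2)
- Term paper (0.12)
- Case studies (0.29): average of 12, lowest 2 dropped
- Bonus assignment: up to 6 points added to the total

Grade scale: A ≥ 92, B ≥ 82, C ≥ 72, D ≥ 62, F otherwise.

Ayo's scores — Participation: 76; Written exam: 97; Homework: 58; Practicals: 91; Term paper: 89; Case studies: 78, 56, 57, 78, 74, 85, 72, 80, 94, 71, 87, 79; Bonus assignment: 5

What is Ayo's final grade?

Case studies: drop 56, 57 → average of remaining 10 = 798/10 = 79.8
Weighted total:
  Participation 76 × 0.2 = 15.2
  Written exam 97 × 0.12 = 11.64
  Homework 58 × 0.07 = 4.06
  Practicals 91 × 0.2 = 18.2
  Term paper 89 × 0.12 = 10.68
  Case studies 79.8 × 0.29 = 23.142
Sum = 82.922
Bonus assignment: 82.922 + 5 = 87.922
87.922 is ≥ 82 and < 92 → B

B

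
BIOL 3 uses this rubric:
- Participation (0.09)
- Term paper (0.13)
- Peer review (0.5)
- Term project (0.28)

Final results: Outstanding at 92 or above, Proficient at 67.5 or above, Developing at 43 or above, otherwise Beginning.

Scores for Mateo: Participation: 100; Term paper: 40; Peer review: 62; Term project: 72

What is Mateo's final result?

Weighted total:
  Participation 100 × 0.09 = 9
  Term paper 40 × 0.13 = 5.2
  Peer review 62 × 0.5 = 31
  Term project 72 × 0.28 = 20.16
Sum = 65.36
65.36 is ≥ 43 and < 67.5 → Developing

Developing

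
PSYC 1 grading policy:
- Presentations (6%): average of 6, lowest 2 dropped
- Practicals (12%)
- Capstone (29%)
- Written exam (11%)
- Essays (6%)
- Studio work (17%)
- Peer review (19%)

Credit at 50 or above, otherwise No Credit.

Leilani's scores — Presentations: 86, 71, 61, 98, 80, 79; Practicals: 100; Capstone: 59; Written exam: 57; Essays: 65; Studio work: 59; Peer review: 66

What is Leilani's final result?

Credit

Presentations: drop 61, 71 → average of remaining 4 = 343/4 = 85.75
Weighted total:
  Presentations 85.75 × 0.06 = 5.145
  Practicals 100 × 0.12 = 12
  Capstone 59 × 0.29 = 17.11
  Written exam 57 × 0.11 = 6.27
  Essays 65 × 0.06 = 3.9
  Studio work 59 × 0.17 = 10.03
  Peer review 66 × 0.19 = 12.54
Sum = 66.995
66.995 ≥ 50 → Credit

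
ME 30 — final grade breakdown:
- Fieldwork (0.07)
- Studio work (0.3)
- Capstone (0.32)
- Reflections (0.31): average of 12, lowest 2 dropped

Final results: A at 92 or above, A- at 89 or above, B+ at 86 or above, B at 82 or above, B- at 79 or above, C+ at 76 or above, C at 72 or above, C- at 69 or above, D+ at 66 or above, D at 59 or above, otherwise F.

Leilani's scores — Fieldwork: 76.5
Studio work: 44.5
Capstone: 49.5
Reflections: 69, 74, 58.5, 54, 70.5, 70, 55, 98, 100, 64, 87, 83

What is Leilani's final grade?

F

Reflections: drop 54, 55 → average of remaining 10 = 774/10 = 77.4
Weighted total:
  Fieldwork 76.5 × 0.07 = 5.355
  Studio work 44.5 × 0.3 = 13.35
  Capstone 49.5 × 0.32 = 15.84
  Reflections 77.4 × 0.31 = 23.994
Sum = 58.539
58.539 < 59 → F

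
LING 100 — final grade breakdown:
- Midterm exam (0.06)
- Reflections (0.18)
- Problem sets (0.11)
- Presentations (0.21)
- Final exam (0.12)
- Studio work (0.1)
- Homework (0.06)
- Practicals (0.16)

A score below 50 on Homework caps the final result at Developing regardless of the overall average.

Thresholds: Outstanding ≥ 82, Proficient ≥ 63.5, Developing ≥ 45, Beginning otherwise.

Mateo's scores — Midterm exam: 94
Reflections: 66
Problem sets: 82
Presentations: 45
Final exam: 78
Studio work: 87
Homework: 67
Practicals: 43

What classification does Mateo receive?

Proficient

Homework score 67 ≥ 50: minimum met.
Weighted total:
  Midterm exam 94 × 0.06 = 5.64
  Reflections 66 × 0.18 = 11.88
  Problem sets 82 × 0.11 = 9.02
  Presentations 45 × 0.21 = 9.45
  Final exam 78 × 0.12 = 9.36
  Studio work 87 × 0.1 = 8.7
  Homework 67 × 0.06 = 4.02
  Practicals 43 × 0.16 = 6.88
Sum = 64.95
64.95 is ≥ 63.5 and < 82 → Proficient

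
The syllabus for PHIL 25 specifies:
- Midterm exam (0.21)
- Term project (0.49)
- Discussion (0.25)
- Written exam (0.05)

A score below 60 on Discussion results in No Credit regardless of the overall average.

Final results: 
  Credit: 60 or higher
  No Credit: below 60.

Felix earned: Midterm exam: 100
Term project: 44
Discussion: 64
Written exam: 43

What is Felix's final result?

Discussion score 64 ≥ 60: minimum met.
Weighted total:
  Midterm exam 100 × 0.21 = 21
  Term project 44 × 0.49 = 21.56
  Discussion 64 × 0.25 = 16
  Written exam 43 × 0.05 = 2.15
Sum = 60.71
60.71 ≥ 60 → Credit

Credit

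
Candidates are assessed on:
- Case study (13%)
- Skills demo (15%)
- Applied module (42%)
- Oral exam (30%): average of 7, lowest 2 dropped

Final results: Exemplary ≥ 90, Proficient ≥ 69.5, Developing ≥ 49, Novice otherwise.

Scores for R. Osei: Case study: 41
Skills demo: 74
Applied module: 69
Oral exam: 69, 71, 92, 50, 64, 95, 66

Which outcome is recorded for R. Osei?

Oral exam: drop 50, 64 → average of remaining 5 = 393/5 = 78.6
Weighted total:
  Case study 41 × 0.13 = 5.33
  Skills demo 74 × 0.15 = 11.1
  Applied module 69 × 0.42 = 28.98
  Oral exam 78.6 × 0.3 = 23.58
Sum = 68.99
68.99 is ≥ 49 and < 69.5 → Developing

Developing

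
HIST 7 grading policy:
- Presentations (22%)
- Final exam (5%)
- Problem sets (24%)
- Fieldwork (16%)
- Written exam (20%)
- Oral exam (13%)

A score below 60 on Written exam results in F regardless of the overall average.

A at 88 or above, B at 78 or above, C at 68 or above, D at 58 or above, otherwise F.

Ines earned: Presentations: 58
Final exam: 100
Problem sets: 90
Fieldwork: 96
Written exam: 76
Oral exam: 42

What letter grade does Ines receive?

C

Written exam score 76 ≥ 60: minimum met.
Weighted total:
  Presentations 58 × 0.22 = 12.76
  Final exam 100 × 0.05 = 5
  Problem sets 90 × 0.24 = 21.6
  Fieldwork 96 × 0.16 = 15.36
  Written exam 76 × 0.2 = 15.2
  Oral exam 42 × 0.13 = 5.46
Sum = 75.38
75.38 is ≥ 68 and < 78 → C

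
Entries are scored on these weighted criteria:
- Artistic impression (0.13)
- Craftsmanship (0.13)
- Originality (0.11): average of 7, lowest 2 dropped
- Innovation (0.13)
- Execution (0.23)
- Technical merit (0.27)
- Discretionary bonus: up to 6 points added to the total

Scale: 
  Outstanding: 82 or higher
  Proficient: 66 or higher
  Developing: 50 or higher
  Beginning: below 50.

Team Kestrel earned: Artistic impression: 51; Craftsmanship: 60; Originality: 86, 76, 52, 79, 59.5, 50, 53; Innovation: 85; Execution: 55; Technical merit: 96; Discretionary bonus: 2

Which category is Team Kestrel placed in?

Proficient

Originality: drop 50, 52 → average of remaining 5 = 353.5/5 = 70.7
Weighted total:
  Artistic impression 51 × 0.13 = 6.63
  Craftsmanship 60 × 0.13 = 7.8
  Originality 70.7 × 0.11 = 7.777
  Innovation 85 × 0.13 = 11.05
  Execution 55 × 0.23 = 12.65
  Technical merit 96 × 0.27 = 25.92
Sum = 71.827
Discretionary bonus: 71.827 + 2 = 73.827
73.827 is ≥ 66 and < 82 → Proficient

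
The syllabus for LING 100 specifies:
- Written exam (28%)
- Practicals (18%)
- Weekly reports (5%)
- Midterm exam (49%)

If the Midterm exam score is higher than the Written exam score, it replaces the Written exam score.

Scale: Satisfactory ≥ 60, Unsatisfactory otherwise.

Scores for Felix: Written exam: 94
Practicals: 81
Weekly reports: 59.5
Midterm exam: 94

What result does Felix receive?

Midterm exam (94) ≤ Written exam (94), so Written exam stays at 94.
Weighted total:
  Written exam 94 × 0.28 = 26.32
  Practicals 81 × 0.18 = 14.58
  Weekly reports 59.5 × 0.05 = 2.975
  Midterm exam 94 × 0.49 = 46.06
Sum = 89.935
89.935 ≥ 60 → Satisfactory

Satisfactory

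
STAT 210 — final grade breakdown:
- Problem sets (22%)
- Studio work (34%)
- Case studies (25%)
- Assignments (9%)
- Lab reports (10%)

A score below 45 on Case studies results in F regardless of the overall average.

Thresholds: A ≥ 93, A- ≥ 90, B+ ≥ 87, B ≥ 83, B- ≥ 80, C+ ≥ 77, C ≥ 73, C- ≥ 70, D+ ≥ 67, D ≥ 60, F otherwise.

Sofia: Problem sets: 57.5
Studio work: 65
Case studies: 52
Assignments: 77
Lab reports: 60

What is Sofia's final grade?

D

Case studies score 52 ≥ 45: minimum met.
Weighted total:
  Problem sets 57.5 × 0.22 = 12.65
  Studio work 65 × 0.34 = 22.1
  Case studies 52 × 0.25 = 13
  Assignments 77 × 0.09 = 6.93
  Lab reports 60 × 0.1 = 6
Sum = 60.68
60.68 is ≥ 60 and < 67 → D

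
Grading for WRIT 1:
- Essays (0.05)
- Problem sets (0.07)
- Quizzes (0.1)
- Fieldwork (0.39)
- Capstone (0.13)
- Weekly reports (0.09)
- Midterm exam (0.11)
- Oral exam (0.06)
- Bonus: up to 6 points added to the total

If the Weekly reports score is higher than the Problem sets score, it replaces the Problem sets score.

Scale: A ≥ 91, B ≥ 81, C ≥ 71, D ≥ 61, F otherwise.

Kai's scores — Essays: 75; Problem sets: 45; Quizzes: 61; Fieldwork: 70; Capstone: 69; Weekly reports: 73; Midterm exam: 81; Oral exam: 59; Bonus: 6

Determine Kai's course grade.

C

Weekly reports (73) > Problem sets (45), so Problem sets counts as 73.
Weighted total:
  Essays 75 × 0.05 = 3.75
  Problem sets 73 × 0.07 = 5.11
  Quizzes 61 × 0.1 = 6.1
  Fieldwork 70 × 0.39 = 27.3
  Capstone 69 × 0.13 = 8.97
  Weekly reports 73 × 0.09 = 6.57
  Midterm exam 81 × 0.11 = 8.91
  Oral exam 59 × 0.06 = 3.54
Sum = 70.25
Bonus: 70.25 + 6 = 76.25
76.25 is ≥ 71 and < 81 → C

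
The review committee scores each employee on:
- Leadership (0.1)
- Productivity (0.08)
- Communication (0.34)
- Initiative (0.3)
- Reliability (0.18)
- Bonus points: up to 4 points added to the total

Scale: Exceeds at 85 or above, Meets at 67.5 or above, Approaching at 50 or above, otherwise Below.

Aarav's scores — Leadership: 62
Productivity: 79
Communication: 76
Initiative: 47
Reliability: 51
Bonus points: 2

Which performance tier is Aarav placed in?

Approaching

Weighted total:
  Leadership 62 × 0.1 = 6.2
  Productivity 79 × 0.08 = 6.32
  Communication 76 × 0.34 = 25.84
  Initiative 47 × 0.3 = 14.1
  Reliability 51 × 0.18 = 9.18
Sum = 61.64
Bonus points: 61.64 + 2 = 63.64
63.64 is ≥ 50 and < 67.5 → Approaching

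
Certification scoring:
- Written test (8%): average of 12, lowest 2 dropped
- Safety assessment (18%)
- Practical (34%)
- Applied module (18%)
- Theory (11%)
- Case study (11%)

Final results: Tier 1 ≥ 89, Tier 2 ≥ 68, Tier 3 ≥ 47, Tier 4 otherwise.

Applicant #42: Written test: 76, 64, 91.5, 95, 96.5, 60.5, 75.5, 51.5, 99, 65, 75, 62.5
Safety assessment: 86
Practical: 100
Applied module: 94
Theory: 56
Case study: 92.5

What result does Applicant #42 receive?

Written test: drop 51.5, 60.5 → average of remaining 10 = 800/10 = 80
Weighted total:
  Written test 80 × 0.08 = 6.4
  Safety assessment 86 × 0.18 = 15.48
  Practical 100 × 0.34 = 34
  Applied module 94 × 0.18 = 16.92
  Theory 56 × 0.11 = 6.16
  Case study 92.5 × 0.11 = 10.175
Sum = 89.135
89.135 ≥ 89 → Tier 1

Tier 1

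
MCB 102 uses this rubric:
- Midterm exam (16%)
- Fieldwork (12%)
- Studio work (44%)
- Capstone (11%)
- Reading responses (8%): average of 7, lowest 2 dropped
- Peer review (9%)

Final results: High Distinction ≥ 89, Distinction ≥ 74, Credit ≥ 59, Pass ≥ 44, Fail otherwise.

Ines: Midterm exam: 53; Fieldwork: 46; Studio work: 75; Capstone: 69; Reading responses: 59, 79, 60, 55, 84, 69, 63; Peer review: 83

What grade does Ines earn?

Reading responses: drop 55, 59 → average of remaining 5 = 355/5 = 71
Weighted total:
  Midterm exam 53 × 0.16 = 8.48
  Fieldwork 46 × 0.12 = 5.52
  Studio work 75 × 0.44 = 33
  Capstone 69 × 0.11 = 7.59
  Reading responses 71 × 0.08 = 5.68
  Peer review 83 × 0.09 = 7.47
Sum = 67.74
67.74 is ≥ 59 and < 74 → Credit

Credit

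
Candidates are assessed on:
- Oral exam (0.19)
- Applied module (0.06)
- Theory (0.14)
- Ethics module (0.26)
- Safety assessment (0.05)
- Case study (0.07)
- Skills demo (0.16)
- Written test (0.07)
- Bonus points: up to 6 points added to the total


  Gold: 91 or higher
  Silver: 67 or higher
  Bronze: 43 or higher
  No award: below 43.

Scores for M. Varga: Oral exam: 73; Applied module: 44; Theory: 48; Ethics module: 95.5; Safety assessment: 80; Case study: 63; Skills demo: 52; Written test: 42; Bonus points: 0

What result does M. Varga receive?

Silver

Weighted total:
  Oral exam 73 × 0.19 = 13.87
  Applied module 44 × 0.06 = 2.64
  Theory 48 × 0.14 = 6.72
  Ethics module 95.5 × 0.26 = 24.83
  Safety assessment 80 × 0.05 = 4
  Case study 63 × 0.07 = 4.41
  Skills demo 52 × 0.16 = 8.32
  Written test 42 × 0.07 = 2.94
Sum = 67.73
Bonus points: 67.73 + 0 = 67.73
67.73 is ≥ 67 and < 91 → Silver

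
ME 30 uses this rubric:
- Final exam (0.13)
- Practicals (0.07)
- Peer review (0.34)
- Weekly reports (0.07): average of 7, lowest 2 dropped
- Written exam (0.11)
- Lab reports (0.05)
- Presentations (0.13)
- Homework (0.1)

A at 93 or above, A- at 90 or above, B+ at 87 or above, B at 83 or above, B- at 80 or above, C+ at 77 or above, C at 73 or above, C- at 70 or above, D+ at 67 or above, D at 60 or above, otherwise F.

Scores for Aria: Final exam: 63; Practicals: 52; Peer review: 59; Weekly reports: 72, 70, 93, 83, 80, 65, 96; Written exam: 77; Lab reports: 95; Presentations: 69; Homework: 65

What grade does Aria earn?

Weekly reports: drop 65, 70 → average of remaining 5 = 424/5 = 84.8
Weighted total:
  Final exam 63 × 0.13 = 8.19
  Practicals 52 × 0.07 = 3.64
  Peer review 59 × 0.34 = 20.06
  Weekly reports 84.8 × 0.07 = 5.936
  Written exam 77 × 0.11 = 8.47
  Lab reports 95 × 0.05 = 4.75
  Presentations 69 × 0.13 = 8.97
  Homework 65 × 0.1 = 6.5
Sum = 66.516
66.516 is ≥ 60 and < 67 → D

D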